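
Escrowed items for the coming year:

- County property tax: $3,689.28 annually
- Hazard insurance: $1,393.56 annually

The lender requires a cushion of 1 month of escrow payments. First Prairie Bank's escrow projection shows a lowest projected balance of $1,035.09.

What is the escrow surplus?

County property tax: $3,689.28 annually
Hazard insurance: $1,393.56 annually
Combined annual = $3,689.28 + $1,393.56 = $5,082.84
Base monthly escrow = $5,082.84 ÷ 12 = $423.57
Cushion = 1 × $423.57 = $423.57
Excess over cushion: $1,035.09 − $423.57 = $611.52

$611.52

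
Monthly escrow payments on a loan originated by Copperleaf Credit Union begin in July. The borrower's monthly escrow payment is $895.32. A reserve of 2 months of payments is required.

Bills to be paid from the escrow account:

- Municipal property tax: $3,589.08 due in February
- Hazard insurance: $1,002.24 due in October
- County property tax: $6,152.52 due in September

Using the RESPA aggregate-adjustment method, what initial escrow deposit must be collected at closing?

Cushion = 2 × $895.32 = $1,790.64
Trial balance (start $0, +$895.32 each month, − disbursements):
  Jul: +$895.32 → $895.32
  Aug: +$895.32 → $1,790.64
  Sep: +$895.32 − $6,152.52 → -$3,466.56
  Oct: +$895.32 − $1,002.24 → -$3,573.48
  Nov: +$895.32 → -$2,678.16
  Dec: +$895.32 → -$1,782.84
  Jan: +$895.32 → -$887.52
  Feb: +$895.32 − $3,589.08 → -$3,581.28
  Mar: +$895.32 → -$2,685.96
  Apr: +$895.32 → -$1,790.64
  May: +$895.32 → -$895.32
  Jun: +$895.32 → $0.00
Lowest trial balance = -$3,581.28 (Feb)
Initial deposit = cushion − low point = $1,790.64 − (-$3,581.28) = $5,371.92

$5,371.92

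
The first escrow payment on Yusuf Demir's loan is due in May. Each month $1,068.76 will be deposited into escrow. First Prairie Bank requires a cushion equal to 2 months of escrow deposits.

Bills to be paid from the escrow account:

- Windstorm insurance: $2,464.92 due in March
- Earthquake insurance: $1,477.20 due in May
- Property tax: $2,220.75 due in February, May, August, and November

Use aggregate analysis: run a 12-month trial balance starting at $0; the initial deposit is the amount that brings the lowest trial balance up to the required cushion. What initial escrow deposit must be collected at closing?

Cushion = 2 × $1,068.76 = $2,137.52
Trial balance (start $0, +$1,068.76 each month, − disbursements):
  May: +$1,068.76 − $3,697.95 → -$2,629.19
  Jun: +$1,068.76 → -$1,560.43
  Jul: +$1,068.76 → -$491.67
  Aug: +$1,068.76 − $2,220.75 → -$1,643.66
  Sep: +$1,068.76 → -$574.90
  Oct: +$1,068.76 → $493.86
  Nov: +$1,068.76 − $2,220.75 → -$658.13
  Dec: +$1,068.76 → $410.63
  Jan: +$1,068.76 → $1,479.39
  Feb: +$1,068.76 − $2,220.75 → $327.40
  Mar: +$1,068.76 − $2,464.92 → -$1,068.76
  Apr: +$1,068.76 → $0.00
Lowest trial balance = -$2,629.19 (May)
Initial deposit = cushion − low point = $2,137.52 − (-$2,629.19) = $4,766.71

$4,766.71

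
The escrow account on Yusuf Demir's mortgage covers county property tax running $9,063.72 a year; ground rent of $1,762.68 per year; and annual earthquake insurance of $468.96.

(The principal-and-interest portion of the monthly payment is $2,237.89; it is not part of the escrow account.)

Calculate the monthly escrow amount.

County property tax — $9,063.72/yr
Ground rent — $1,762.68/yr
Earthquake insurance — $468.96/yr
Annual escrow total = $9,063.72 + $1,762.68 + $468.96 = $11,295.36
Monthly = $11,295.36 / 12 = $941.28

$941.28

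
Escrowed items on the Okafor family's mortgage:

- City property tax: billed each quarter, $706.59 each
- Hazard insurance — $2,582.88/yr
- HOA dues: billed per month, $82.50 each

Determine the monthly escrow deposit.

City property tax = $706.59 × 4 = $2,826.36/yr
Hazard insurance = $2,582.88/yr
HOA dues = $82.50 × 12 = $990.00/yr
Total annual escrow = $2,826.36 + $2,582.88 + $990.00 = $6,399.24
Base monthly escrow = $6,399.24 ÷ 12 = $533.27

$533.27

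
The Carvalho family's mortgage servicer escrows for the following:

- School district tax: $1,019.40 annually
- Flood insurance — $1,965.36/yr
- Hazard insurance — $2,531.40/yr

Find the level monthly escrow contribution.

School district tax = $1,019.40 per year
Flood insurance = $1,965.36 per year
Hazard insurance = $2,531.40 per year
Combined annual = $1,019.40 + $1,965.36 + $2,531.40 = $5,516.16
Base monthly escrow = $5,516.16 / 12 = $459.68

$459.68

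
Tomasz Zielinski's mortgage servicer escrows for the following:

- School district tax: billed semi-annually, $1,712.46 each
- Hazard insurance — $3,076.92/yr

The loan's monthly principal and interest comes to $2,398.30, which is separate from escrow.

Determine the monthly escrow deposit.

School district tax: $1,712.46 × 2 = $3,424.92 per year
Hazard insurance: $3,076.92 per year
Total annual escrow = $3,424.92 + $3,076.92 = $6,501.84
Monthly escrow = $6,501.84 / 12 = $541.82

$541.82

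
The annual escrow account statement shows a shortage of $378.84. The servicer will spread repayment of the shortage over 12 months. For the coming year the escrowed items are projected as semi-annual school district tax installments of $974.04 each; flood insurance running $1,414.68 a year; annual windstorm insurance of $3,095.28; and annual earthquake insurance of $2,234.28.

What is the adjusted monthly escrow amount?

$755.93

School district tax — $974.04 × 2 = $1,948.08/yr
Flood insurance — $1,414.68/yr
Windstorm insurance — $3,095.28/yr
Earthquake insurance — $2,234.28/yr
Total annual escrow = $8,692.32
Monthly = $8,692.32 / 12 = $724.36
Shortage per month = $378.84 / 12 = $31.57
Adjusted monthly = $724.36 + $31.57 = $755.93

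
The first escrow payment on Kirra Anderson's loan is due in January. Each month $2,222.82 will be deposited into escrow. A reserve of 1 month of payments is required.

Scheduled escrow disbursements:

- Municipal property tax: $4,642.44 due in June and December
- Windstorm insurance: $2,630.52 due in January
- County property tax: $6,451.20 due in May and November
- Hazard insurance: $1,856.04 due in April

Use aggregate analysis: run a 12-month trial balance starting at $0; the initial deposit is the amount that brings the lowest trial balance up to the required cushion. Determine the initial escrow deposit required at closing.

$4,466.10

Cushion = 1 × $2,222.82 = $2,222.82
Trial balance (start $0, +$2,222.82 each month, − disbursements):
  Jan: +$2,222.82 − $2,630.52 → -$407.70
  Feb: +$2,222.82 → $1,815.12
  Mar: +$2,222.82 → $4,037.94
  Apr: +$2,222.82 − $1,856.04 → $4,404.72
  May: +$2,222.82 − $6,451.20 → $176.34
  Jun: +$2,222.82 − $4,642.44 → -$2,243.28
  Jul: +$2,222.82 → -$20.46
  Aug: +$2,222.82 → $2,202.36
  Sep: +$2,222.82 → $4,425.18
  Oct: +$2,222.82 → $6,648.00
  Nov: +$2,222.82 − $6,451.20 → $2,419.62
  Dec: +$2,222.82 − $4,642.44 → $0.00
Lowest trial balance = -$2,243.28 (Jun)
Initial deposit = cushion − low point = $2,222.82 − (-$2,243.28) = $4,466.10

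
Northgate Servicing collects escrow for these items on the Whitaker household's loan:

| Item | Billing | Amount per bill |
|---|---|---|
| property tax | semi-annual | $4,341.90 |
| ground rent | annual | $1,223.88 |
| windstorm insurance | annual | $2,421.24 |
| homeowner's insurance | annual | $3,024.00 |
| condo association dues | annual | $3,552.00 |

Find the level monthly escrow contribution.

Property tax: $4,341.90 × 2 = $8,683.80
Ground rent: $1,223.88
Windstorm insurance: $2,421.24
Homeowner's insurance: $3,024.00
Condo association dues: $3,552.00
Annual escrow total = $8,683.80 + $1,223.88 + $2,421.24 + $3,024.00 + $3,552.00 = $18,904.92
Monthly escrow = $18,904.92 / 12 = $1,575.41

$1,575.41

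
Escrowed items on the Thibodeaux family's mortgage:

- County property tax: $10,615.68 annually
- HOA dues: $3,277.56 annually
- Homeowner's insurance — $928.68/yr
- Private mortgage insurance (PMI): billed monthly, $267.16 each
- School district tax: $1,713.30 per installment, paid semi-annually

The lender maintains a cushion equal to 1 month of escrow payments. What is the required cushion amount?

$1,787.87

County property tax: $10,615.68 per year
HOA dues: $3,277.56 per year
Homeowner's insurance: $928.68 per year
Private mortgage insurance (PMI): $267.16 × 12 = $3,205.92 per year
School district tax: $1,713.30 × 2 = $3,426.60 per year
Yearly total = $21,454.44
Monthly = $21,454.44 ÷ 12 = $1,787.87
Reserve = 1 × $1,787.87 = $1,787.87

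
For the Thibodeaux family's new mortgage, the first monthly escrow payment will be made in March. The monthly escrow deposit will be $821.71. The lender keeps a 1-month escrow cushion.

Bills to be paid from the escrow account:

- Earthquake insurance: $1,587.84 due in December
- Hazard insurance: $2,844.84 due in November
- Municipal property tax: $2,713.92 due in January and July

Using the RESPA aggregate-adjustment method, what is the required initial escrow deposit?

Cushion = 1 × $821.71 = $821.71
Trial balance (start $0, +$821.71 each month, − disbursements):
  Mar: +$821.71 → $821.71
  Apr: +$821.71 → $1,643.42
  May: +$821.71 → $2,465.13
  Jun: +$821.71 → $3,286.84
  Jul: +$821.71 − $2,713.92 → $1,394.63
  Aug: +$821.71 → $2,216.34
  Sep: +$821.71 → $3,038.05
  Oct: +$821.71 → $3,859.76
  Nov: +$821.71 − $2,844.84 → $1,836.63
  Dec: +$821.71 − $1,587.84 → $1,070.50
  Jan: +$821.71 − $2,713.92 → -$821.71
  Feb: +$821.71 → $0.00
Lowest trial balance = -$821.71 (Jan)
Initial deposit = cushion − low point = $821.71 − (-$821.71) = $1,643.42

$1,643.42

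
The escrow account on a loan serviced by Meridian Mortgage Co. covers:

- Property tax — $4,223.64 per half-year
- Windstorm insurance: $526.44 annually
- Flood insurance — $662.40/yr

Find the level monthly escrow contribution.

$803.01

Property tax = $4,223.64 × 2 = $8,447.28 annually
Windstorm insurance = $526.44 annually
Flood insurance = $662.40 annually
Yearly total = $8,447.28 + $526.44 + $662.40 = $9,636.12
Per month = $9,636.12 ÷ 12 = $803.01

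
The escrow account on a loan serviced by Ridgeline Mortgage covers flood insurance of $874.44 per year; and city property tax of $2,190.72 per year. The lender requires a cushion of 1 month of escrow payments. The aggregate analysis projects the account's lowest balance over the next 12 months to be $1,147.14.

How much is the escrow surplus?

$891.71

Flood insurance: $874.44
City property tax: $2,190.72
Yearly total = $874.44 + $2,190.72 = $3,065.16
Per month = $3,065.16 / 12 = $255.43
Required reserve = 1 × $255.43 = $255.43
Excess over cushion: $1,147.14 − $255.43 = $891.71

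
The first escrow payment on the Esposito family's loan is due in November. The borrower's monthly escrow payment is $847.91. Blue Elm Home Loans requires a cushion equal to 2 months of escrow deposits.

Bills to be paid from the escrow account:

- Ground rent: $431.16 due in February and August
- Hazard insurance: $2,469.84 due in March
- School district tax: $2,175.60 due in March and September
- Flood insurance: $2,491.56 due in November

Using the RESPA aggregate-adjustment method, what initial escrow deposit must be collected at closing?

$5,024.43

Cushion = 2 × $847.91 = $1,695.82
Trial balance (start $0, +$847.91 each month, − disbursements):
  Nov: +$847.91 − $2,491.56 → -$1,643.65
  Dec: +$847.91 → -$795.74
  Jan: +$847.91 → $52.17
  Feb: +$847.91 − $431.16 → $468.92
  Mar: +$847.91 − $4,645.44 → -$3,328.61
  Apr: +$847.91 → -$2,480.70
  May: +$847.91 → -$1,632.79
  Jun: +$847.91 → -$784.88
  Jul: +$847.91 → $63.03
  Aug: +$847.91 − $431.16 → $479.78
  Sep: +$847.91 − $2,175.60 → -$847.91
  Oct: +$847.91 → $0.00
Lowest trial balance = -$3,328.61 (Mar)
Initial deposit = cushion − low point = $1,695.82 − (-$3,328.61) = $5,024.43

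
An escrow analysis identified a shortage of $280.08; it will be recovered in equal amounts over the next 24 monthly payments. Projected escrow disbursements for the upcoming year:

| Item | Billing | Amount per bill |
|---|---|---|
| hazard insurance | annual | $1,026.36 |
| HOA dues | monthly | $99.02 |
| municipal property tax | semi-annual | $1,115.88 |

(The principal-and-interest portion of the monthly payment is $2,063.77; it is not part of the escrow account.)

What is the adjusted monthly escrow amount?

Hazard insurance = $1,026.36
HOA dues = $99.02 × 12 = $1,188.24
Municipal property tax = $1,115.88 × 2 = $2,231.76
Total annual escrow = $1,026.36 + $1,188.24 + $2,231.76 = $4,446.36
Base monthly escrow = $4,446.36 / 12 = $370.53
Monthly shortage recovery: $280.08 ÷ 24 = $11.67
Adjusted monthly = $370.53 + $11.67 = $382.20

$382.20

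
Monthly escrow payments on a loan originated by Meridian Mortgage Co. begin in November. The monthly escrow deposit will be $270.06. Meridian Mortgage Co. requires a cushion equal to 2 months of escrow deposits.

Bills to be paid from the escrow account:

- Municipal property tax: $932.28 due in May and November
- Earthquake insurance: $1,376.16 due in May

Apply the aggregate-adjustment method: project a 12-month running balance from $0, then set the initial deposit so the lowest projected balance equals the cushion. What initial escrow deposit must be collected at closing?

Cushion = 2 × $270.06 = $540.12
Trial balance (start $0, +$270.06 each month, − disbursements):
  Nov: +$270.06 − $932.28 → -$662.22
  Dec: +$270.06 → -$392.16
  Jan: +$270.06 → -$122.10
  Feb: +$270.06 → $147.96
  Mar: +$270.06 → $418.02
  Apr: +$270.06 → $688.08
  May: +$270.06 − $2,308.44 → -$1,350.30
  Jun: +$270.06 → -$1,080.24
  Jul: +$270.06 → -$810.18
  Aug: +$270.06 → -$540.12
  Sep: +$270.06 → -$270.06
  Oct: +$270.06 → $0.00
Lowest trial balance = -$1,350.30 (May)
Initial deposit = cushion − low point = $540.12 − (-$1,350.30) = $1,890.42

$1,890.42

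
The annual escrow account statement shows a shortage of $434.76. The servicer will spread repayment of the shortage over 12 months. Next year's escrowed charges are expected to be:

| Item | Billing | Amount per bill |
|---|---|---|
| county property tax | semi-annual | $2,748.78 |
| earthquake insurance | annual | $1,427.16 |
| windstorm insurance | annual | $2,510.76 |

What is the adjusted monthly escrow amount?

County property tax = $2,748.78 × 2 = $5,497.56 per year
Earthquake insurance = $1,427.16 per year
Windstorm insurance = $2,510.76 per year
Total annual escrow = $5,497.56 + $1,427.16 + $2,510.76 = $9,435.48
Per month = $9,435.48 / 12 = $786.29
Monthly shortage recovery: $434.76 ÷ 12 = $36.23
Adjusted monthly = $786.29 + $36.23 = $822.52

$822.52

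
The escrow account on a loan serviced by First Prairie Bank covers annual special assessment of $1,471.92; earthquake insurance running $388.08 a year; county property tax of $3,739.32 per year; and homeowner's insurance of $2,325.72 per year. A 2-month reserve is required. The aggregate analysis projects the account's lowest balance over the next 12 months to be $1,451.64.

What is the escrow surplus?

Special assessment: $1,471.92/yr
Earthquake insurance: $388.08/yr
County property tax: $3,739.32/yr
Homeowner's insurance: $2,325.72/yr
Total annual escrow = $1,471.92 + $388.08 + $3,739.32 + $2,325.72 = $7,925.04
Monthly escrow = $7,925.04 ÷ 12 = $660.42
Required reserve = 2 × $660.42 = $1,320.84
Excess over cushion: $1,451.64 − $1,320.84 = $130.80

$130.80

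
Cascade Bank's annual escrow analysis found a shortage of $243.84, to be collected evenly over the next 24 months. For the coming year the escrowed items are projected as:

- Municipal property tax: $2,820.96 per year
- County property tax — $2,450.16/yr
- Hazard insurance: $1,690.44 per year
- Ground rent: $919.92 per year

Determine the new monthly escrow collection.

$666.95

Municipal property tax — $2,820.96
County property tax — $2,450.16
Hazard insurance — $1,690.44
Ground rent — $919.92
Yearly total = $7,881.48
Base monthly escrow = $7,881.48 / 12 = $656.79
Monthly shortage recovery: $243.84 / 24 = $10.16
Adjusted monthly = $656.79 + $10.16 = $666.95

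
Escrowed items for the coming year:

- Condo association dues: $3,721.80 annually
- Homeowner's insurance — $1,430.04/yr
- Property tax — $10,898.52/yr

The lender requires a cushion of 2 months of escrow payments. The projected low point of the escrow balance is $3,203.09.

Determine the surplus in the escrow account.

Condo association dues = $3,721.80/yr
Homeowner's insurance = $1,430.04/yr
Property tax = $10,898.52/yr
Yearly total = $3,721.80 + $1,430.04 + $10,898.52 = $16,050.36
Base monthly escrow = $16,050.36 ÷ 12 = $1,337.53
Required reserve = 2 × $1,337.53 = $2,675.06
Surplus = $3,203.09 − $2,675.06 = $528.03

$528.03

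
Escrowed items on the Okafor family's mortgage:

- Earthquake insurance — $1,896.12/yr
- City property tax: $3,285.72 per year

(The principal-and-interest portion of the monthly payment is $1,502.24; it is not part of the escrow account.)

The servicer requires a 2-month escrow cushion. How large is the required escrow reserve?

Earthquake insurance — $1,896.12/yr
City property tax — $3,285.72/yr
Total annual escrow = $5,181.84
Monthly escrow = $5,181.84 / 12 = $431.82
Reserve = 2 × $431.82 = $863.64

$863.64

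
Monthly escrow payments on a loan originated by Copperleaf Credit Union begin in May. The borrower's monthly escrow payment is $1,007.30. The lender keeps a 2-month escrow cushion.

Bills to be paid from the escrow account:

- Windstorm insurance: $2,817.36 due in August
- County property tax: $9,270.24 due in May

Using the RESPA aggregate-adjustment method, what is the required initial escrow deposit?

$10,277.54

Cushion = 2 × $1,007.30 = $2,014.60
Trial balance (start $0, +$1,007.30 each month, − disbursements):
  May: +$1,007.30 − $9,270.24 → -$8,262.94
  Jun: +$1,007.30 → -$7,255.64
  Jul: +$1,007.30 → -$6,248.34
  Aug: +$1,007.30 − $2,817.36 → -$8,058.40
  Sep: +$1,007.30 → -$7,051.10
  Oct: +$1,007.30 → -$6,043.80
  Nov: +$1,007.30 → -$5,036.50
  Dec: +$1,007.30 → -$4,029.20
  Jan: +$1,007.30 → -$3,021.90
  Feb: +$1,007.30 → -$2,014.60
  Mar: +$1,007.30 → -$1,007.30
  Apr: +$1,007.30 → $0.00
Lowest trial balance = -$8,262.94 (May)
Initial deposit = cushion − low point = $2,014.60 − (-$8,262.94) = $10,277.54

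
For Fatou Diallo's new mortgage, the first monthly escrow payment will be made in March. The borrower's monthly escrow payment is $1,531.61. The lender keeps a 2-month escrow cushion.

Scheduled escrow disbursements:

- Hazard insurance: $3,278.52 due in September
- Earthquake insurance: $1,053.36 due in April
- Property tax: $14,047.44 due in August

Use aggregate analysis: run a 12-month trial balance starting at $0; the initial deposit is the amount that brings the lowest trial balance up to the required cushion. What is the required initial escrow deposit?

$10,721.27

Cushion = 2 × $1,531.61 = $3,063.22
Trial balance (start $0, +$1,531.61 each month, − disbursements):
  Mar: +$1,531.61 → $1,531.61
  Apr: +$1,531.61 − $1,053.36 → $2,009.86
  May: +$1,531.61 → $3,541.47
  Jun: +$1,531.61 → $5,073.08
  Jul: +$1,531.61 → $6,604.69
  Aug: +$1,531.61 − $14,047.44 → -$5,911.14
  Sep: +$1,531.61 − $3,278.52 → -$7,658.05
  Oct: +$1,531.61 → -$6,126.44
  Nov: +$1,531.61 → -$4,594.83
  Dec: +$1,531.61 → -$3,063.22
  Jan: +$1,531.61 → -$1,531.61
  Feb: +$1,531.61 → $0.00
Lowest trial balance = -$7,658.05 (Sep)
Initial deposit = cushion − low point = $3,063.22 − (-$7,658.05) = $10,721.27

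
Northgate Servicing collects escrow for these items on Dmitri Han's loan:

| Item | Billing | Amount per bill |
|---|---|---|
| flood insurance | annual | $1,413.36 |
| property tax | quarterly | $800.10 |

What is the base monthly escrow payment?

Flood insurance — $1,413.36 annually
Property tax — $800.10 × 4 = $3,200.40 annually
Total annual escrow = $1,413.36 + $3,200.40 = $4,613.76
Monthly escrow = $4,613.76 / 12 = $384.48

$384.48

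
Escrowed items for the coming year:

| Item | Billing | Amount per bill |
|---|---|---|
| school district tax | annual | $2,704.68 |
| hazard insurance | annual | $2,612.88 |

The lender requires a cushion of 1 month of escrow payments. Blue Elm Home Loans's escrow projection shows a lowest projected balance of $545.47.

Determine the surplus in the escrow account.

$102.34

School district tax = $2,704.68/yr
Hazard insurance = $2,612.88/yr
Total per year = $5,317.56
Base monthly escrow = $5,317.56 ÷ 12 = $443.13
Required reserve = 1 × $443.13 = $443.13
Surplus = $545.47 − $443.13 = $102.34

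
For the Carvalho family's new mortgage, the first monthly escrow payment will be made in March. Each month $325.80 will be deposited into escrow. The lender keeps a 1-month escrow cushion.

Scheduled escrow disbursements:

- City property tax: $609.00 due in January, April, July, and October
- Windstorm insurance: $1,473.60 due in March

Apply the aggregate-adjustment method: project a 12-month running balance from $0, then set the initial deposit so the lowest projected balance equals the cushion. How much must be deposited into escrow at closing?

$1,756.80

Cushion = 1 × $325.80 = $325.80
Trial balance (start $0, +$325.80 each month, − disbursements):
  Mar: +$325.80 − $1,473.60 → -$1,147.80
  Apr: +$325.80 − $609.00 → -$1,431.00
  May: +$325.80 → -$1,105.20
  Jun: +$325.80 → -$779.40
  Jul: +$325.80 − $609.00 → -$1,062.60
  Aug: +$325.80 → -$736.80
  Sep: +$325.80 → -$411.00
  Oct: +$325.80 − $609.00 → -$694.20
  Nov: +$325.80 → -$368.40
  Dec: +$325.80 → -$42.60
  Jan: +$325.80 − $609.00 → -$325.80
  Feb: +$325.80 → $0.00
Lowest trial balance = -$1,431.00 (Apr)
Initial deposit = cushion − low point = $325.80 − (-$1,431.00) = $1,756.80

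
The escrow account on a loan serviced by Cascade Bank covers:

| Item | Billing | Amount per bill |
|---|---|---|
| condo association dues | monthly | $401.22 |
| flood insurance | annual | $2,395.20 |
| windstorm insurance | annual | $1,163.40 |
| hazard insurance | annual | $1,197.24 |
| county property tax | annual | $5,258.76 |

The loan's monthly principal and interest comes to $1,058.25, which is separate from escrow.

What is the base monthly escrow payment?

$1,235.77

Condo association dues = $401.22 × 12 = $4,814.64 per year
Flood insurance = $2,395.20 per year
Windstorm insurance = $1,163.40 per year
Hazard insurance = $1,197.24 per year
County property tax = $5,258.76 per year
Yearly total = $4,814.64 + $2,395.20 + $1,163.40 + $1,197.24 + $5,258.76 = $14,829.24
Monthly escrow = $14,829.24 ÷ 12 = $1,235.77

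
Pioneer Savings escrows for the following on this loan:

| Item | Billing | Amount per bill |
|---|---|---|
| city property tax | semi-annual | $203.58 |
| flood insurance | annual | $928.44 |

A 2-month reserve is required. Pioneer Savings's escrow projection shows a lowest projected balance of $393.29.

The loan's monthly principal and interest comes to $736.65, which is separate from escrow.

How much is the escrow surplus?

City property tax: $203.58 × 2 = $407.16 annually
Flood insurance: $928.44 annually
Annual escrow total = $1,335.60
Per month = $1,335.60 ÷ 12 = $111.30
Required reserve = 2 × $111.30 = $222.60
Excess over cushion: $393.29 − $222.60 = $170.69

$170.69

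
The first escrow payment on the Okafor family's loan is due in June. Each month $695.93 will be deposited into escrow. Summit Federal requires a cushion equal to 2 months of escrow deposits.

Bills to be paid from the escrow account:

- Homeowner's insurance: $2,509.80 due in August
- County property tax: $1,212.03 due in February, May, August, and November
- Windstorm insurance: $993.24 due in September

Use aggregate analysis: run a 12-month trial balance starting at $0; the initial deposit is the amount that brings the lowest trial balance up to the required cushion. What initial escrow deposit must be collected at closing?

$3,323.21

Cushion = 2 × $695.93 = $1,391.86
Trial balance (start $0, +$695.93 each month, − disbursements):
  Jun: +$695.93 → $695.93
  Jul: +$695.93 → $1,391.86
  Aug: +$695.93 − $3,721.83 → -$1,634.04
  Sep: +$695.93 − $993.24 → -$1,931.35
  Oct: +$695.93 → -$1,235.42
  Nov: +$695.93 − $1,212.03 → -$1,751.52
  Dec: +$695.93 → -$1,055.59
  Jan: +$695.93 → -$359.66
  Feb: +$695.93 − $1,212.03 → -$875.76
  Mar: +$695.93 → -$179.83
  Apr: +$695.93 → $516.10
  May: +$695.93 − $1,212.03 → $0.00
Lowest trial balance = -$1,931.35 (Sep)
Initial deposit = cushion − low point = $1,391.86 − (-$1,931.35) = $3,323.21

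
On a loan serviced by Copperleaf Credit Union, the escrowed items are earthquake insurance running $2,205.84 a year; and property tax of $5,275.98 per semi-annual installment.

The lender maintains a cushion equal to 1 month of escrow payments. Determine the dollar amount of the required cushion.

$1,063.15

Earthquake insurance = $2,205.84/yr
Property tax = $5,275.98 × 2 = $10,551.96/yr
Annual escrow total = $2,205.84 + $10,551.96 = $12,757.80
Monthly = $12,757.80 / 12 = $1,063.15
Cushion = 1 × $1,063.15 = $1,063.15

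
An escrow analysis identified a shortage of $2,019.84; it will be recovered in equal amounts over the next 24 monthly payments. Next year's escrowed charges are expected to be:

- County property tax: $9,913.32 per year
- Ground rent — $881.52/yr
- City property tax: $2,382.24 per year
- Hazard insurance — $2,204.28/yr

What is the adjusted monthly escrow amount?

$1,365.94

County property tax: $9,913.32
Ground rent: $881.52
City property tax: $2,382.24
Hazard insurance: $2,204.28
Yearly total = $9,913.32 + $881.52 + $2,382.24 + $2,204.28 = $15,381.36
Monthly escrow = $15,381.36 ÷ 12 = $1,281.78
Shortage spread = $2,019.84 ÷ 24 = $84.16/mo
Adjusted monthly = $1,281.78 + $84.16 = $1,365.94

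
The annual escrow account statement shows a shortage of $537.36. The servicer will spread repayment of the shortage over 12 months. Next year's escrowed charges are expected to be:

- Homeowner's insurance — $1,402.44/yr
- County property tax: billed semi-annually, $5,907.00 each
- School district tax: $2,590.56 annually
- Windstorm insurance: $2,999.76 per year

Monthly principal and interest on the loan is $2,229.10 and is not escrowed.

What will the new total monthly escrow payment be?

$1,612.01

Homeowner's insurance = $1,402.44 per year
County property tax = $5,907.00 × 2 = $11,814.00 per year
School district tax = $2,590.56 per year
Windstorm insurance = $2,999.76 per year
Total annual escrow = $1,402.44 + $11,814.00 + $2,590.56 + $2,999.76 = $18,806.76
Base monthly escrow = $18,806.76 ÷ 12 = $1,567.23
Shortage per month = $537.36 ÷ 12 = $44.78
New monthly escrow = $1,567.23 + $44.78 = $1,612.01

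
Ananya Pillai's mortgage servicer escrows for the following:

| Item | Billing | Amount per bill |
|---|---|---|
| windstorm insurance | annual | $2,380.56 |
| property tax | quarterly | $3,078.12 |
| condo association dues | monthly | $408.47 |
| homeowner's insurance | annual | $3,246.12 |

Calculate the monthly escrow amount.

$1,903.40

Windstorm insurance = $2,380.56
Property tax = $3,078.12 × 4 = $12,312.48
Condo association dues = $408.47 × 12 = $4,901.64
Homeowner's insurance = $3,246.12
Combined annual = $2,380.56 + $12,312.48 + $4,901.64 + $3,246.12 = $22,840.80
Base monthly escrow = $22,840.80 ÷ 12 = $1,903.40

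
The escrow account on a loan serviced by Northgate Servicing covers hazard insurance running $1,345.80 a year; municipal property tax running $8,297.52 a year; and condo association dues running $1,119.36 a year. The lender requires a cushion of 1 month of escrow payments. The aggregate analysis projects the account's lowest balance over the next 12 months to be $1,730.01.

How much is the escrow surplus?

$833.12

Hazard insurance: $1,345.80 per year
Municipal property tax: $8,297.52 per year
Condo association dues: $1,119.36 per year
Annual escrow total = $1,345.80 + $8,297.52 + $1,119.36 = $10,762.68
Per month = $10,762.68 / 12 = $896.89
Required cushion = 1 × $896.89 = $896.89
Surplus = $1,730.01 − $896.89 = $833.12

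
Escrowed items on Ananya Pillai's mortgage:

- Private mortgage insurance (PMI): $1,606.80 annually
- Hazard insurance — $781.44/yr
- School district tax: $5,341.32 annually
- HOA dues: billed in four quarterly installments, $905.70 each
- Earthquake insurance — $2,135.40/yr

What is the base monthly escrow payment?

Private mortgage insurance (PMI) = $1,606.80 per year
Hazard insurance = $781.44 per year
School district tax = $5,341.32 per year
HOA dues = $905.70 × 4 = $3,622.80 per year
Earthquake insurance = $2,135.40 per year
Annual escrow total = $1,606.80 + $781.44 + $5,341.32 + $3,622.80 + $2,135.40 = $13,487.76
Base monthly escrow = $13,487.76 ÷ 12 = $1,123.98

$1,123.98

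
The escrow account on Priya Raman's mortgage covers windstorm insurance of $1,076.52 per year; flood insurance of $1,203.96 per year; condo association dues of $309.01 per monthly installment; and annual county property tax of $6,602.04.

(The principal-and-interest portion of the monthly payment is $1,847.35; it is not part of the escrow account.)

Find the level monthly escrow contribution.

$1,049.22

Windstorm insurance = $1,076.52
Flood insurance = $1,203.96
Condo association dues = $309.01 × 12 = $3,708.12
County property tax = $6,602.04
Combined annual = $12,590.64
Base monthly escrow = $12,590.64 / 12 = $1,049.22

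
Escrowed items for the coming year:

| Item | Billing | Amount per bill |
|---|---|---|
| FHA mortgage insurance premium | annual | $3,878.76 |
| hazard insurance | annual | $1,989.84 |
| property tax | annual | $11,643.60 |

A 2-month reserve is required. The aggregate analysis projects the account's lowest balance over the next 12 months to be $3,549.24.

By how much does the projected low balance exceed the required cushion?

$630.54

FHA mortgage insurance premium — $3,878.76 annually
Hazard insurance — $1,989.84 annually
Property tax — $11,643.60 annually
Combined annual = $17,512.20
Monthly = $17,512.20 / 12 = $1,459.35
Required reserve = 2 × $1,459.35 = $2,918.70
Excess over cushion: $3,549.24 − $2,918.70 = $630.54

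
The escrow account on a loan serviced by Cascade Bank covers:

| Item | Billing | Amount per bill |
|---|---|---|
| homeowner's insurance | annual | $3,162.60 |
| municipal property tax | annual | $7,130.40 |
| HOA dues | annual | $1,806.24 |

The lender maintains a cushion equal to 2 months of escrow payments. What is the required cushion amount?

$2,016.54

Homeowner's insurance: $3,162.60 per year
Municipal property tax: $7,130.40 per year
HOA dues: $1,806.24 per year
Annual escrow total = $3,162.60 + $7,130.40 + $1,806.24 = $12,099.24
Per month = $12,099.24 / 12 = $1,008.27
Reserve = 2 × $1,008.27 = $2,016.54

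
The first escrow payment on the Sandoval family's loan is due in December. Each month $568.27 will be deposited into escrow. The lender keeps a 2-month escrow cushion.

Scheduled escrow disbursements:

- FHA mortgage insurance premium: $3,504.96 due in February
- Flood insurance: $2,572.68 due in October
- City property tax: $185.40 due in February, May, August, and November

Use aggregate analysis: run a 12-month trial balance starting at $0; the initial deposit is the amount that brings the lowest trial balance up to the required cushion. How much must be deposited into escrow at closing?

Cushion = 2 × $568.27 = $1,136.54
Trial balance (start $0, +$568.27 each month, − disbursements):
  Dec: +$568.27 → $568.27
  Jan: +$568.27 → $1,136.54
  Feb: +$568.27 − $3,690.36 → -$1,985.55
  Mar: +$568.27 → -$1,417.28
  Apr: +$568.27 → -$849.01
  May: +$568.27 − $185.40 → -$466.14
  Jun: +$568.27 → $102.13
  Jul: +$568.27 → $670.40
  Aug: +$568.27 − $185.40 → $1,053.27
  Sep: +$568.27 → $1,621.54
  Oct: +$568.27 − $2,572.68 → -$382.87
  Nov: +$568.27 − $185.40 → $0.00
Lowest trial balance = -$1,985.55 (Feb)
Initial deposit = cushion − low point = $1,136.54 − (-$1,985.55) = $3,122.09

$3,122.09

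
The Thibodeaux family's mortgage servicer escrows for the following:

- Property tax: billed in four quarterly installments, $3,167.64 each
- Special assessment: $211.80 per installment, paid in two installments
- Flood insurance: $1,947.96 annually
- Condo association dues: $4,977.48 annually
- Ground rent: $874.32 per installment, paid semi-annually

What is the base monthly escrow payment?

$1,814.02

Property tax: $3,167.64 × 4 = $12,670.56 annually
Special assessment: $211.80 × 2 = $423.60 annually
Flood insurance: $1,947.96 annually
Condo association dues: $4,977.48 annually
Ground rent: $874.32 × 2 = $1,748.64 annually
Combined annual = $21,768.24
Monthly escrow = $21,768.24 / 12 = $1,814.02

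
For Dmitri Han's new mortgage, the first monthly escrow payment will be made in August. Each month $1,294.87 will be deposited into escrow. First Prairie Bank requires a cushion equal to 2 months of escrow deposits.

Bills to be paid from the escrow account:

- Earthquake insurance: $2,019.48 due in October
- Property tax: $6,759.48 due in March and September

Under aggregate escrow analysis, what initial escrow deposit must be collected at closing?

Cushion = 2 × $1,294.87 = $2,589.74
Trial balance (start $0, +$1,294.87 each month, − disbursements):
  Aug: +$1,294.87 → $1,294.87
  Sep: +$1,294.87 − $6,759.48 → -$4,169.74
  Oct: +$1,294.87 − $2,019.48 → -$4,894.35
  Nov: +$1,294.87 → -$3,599.48
  Dec: +$1,294.87 → -$2,304.61
  Jan: +$1,294.87 → -$1,009.74
  Feb: +$1,294.87 → $285.13
  Mar: +$1,294.87 − $6,759.48 → -$5,179.48
  Apr: +$1,294.87 → -$3,884.61
  May: +$1,294.87 → -$2,589.74
  Jun: +$1,294.87 → -$1,294.87
  Jul: +$1,294.87 → $0.00
Lowest trial balance = -$5,179.48 (Mar)
Initial deposit = cushion − low point = $2,589.74 − (-$5,179.48) = $7,769.22

$7,769.22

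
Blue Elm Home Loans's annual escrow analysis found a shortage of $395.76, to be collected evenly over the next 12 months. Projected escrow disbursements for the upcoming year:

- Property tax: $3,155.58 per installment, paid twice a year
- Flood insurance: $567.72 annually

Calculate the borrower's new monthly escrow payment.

Property tax: $3,155.58 × 2 = $6,311.16 per year
Flood insurance: $567.72 per year
Yearly total = $6,878.88
Monthly = $6,878.88 / 12 = $573.24
Shortage spread = $395.76 ÷ 12 = $32.98/mo
New monthly escrow = $573.24 + $32.98 = $606.22

$606.22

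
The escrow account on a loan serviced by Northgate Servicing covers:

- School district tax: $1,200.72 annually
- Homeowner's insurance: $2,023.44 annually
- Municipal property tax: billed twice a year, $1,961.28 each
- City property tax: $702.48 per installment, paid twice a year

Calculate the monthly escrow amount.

School district tax: $1,200.72/yr
Homeowner's insurance: $2,023.44/yr
Municipal property tax: $1,961.28 × 2 = $3,922.56/yr
City property tax: $702.48 × 2 = $1,404.96/yr
Yearly total = $8,551.68
Base monthly escrow = $8,551.68 ÷ 12 = $712.64

$712.64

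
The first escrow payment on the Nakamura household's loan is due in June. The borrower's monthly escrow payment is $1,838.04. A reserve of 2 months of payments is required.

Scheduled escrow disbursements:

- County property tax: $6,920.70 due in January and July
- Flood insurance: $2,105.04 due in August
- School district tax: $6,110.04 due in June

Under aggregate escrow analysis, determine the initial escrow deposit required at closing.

$13,297.74

Cushion = 2 × $1,838.04 = $3,676.08
Trial balance (start $0, +$1,838.04 each month, − disbursements):
  Jun: +$1,838.04 − $6,110.04 → -$4,272.00
  Jul: +$1,838.04 − $6,920.70 → -$9,354.66
  Aug: +$1,838.04 − $2,105.04 → -$9,621.66
  Sep: +$1,838.04 → -$7,783.62
  Oct: +$1,838.04 → -$5,945.58
  Nov: +$1,838.04 → -$4,107.54
  Dec: +$1,838.04 → -$2,269.50
  Jan: +$1,838.04 − $6,920.70 → -$7,352.16
  Feb: +$1,838.04 → -$5,514.12
  Mar: +$1,838.04 → -$3,676.08
  Apr: +$1,838.04 → -$1,838.04
  May: +$1,838.04 → $0.00
Lowest trial balance = -$9,621.66 (Aug)
Initial deposit = cushion − low point = $3,676.08 − (-$9,621.66) = $13,297.74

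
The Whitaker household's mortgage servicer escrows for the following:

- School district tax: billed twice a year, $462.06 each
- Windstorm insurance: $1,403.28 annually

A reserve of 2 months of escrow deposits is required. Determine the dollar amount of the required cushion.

$387.90

School district tax — $462.06 × 2 = $924.12/yr
Windstorm insurance — $1,403.28/yr
Yearly total = $2,327.40
Monthly = $2,327.40 ÷ 12 = $193.95
Reserve = 2 × $193.95 = $387.90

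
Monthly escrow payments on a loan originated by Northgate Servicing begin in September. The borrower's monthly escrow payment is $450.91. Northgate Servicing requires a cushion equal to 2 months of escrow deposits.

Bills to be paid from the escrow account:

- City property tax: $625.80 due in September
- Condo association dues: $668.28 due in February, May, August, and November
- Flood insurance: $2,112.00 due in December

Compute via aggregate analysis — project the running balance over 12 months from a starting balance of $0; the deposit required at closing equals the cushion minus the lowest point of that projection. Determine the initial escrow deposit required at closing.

$2,504.26

Cushion = 2 × $450.91 = $901.82
Trial balance (start $0, +$450.91 each month, − disbursements):
  Sep: +$450.91 − $625.80 → -$174.89
  Oct: +$450.91 → $276.02
  Nov: +$450.91 − $668.28 → $58.65
  Dec: +$450.91 − $2,112.00 → -$1,602.44
  Jan: +$450.91 → -$1,151.53
  Feb: +$450.91 − $668.28 → -$1,368.90
  Mar: +$450.91 → -$917.99
  Apr: +$450.91 → -$467.08
  May: +$450.91 − $668.28 → -$684.45
  Jun: +$450.91 → -$233.54
  Jul: +$450.91 → $217.37
  Aug: +$450.91 − $668.28 → $0.00
Lowest trial balance = -$1,602.44 (Dec)
Initial deposit = cushion − low point = $901.82 − (-$1,602.44) = $2,504.26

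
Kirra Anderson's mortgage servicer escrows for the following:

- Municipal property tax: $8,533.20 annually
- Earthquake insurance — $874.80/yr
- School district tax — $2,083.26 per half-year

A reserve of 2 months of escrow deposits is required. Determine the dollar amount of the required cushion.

Municipal property tax = $8,533.20 annually
Earthquake insurance = $874.80 annually
School district tax = $2,083.26 × 2 = $4,166.52 annually
Combined annual = $8,533.20 + $874.80 + $4,166.52 = $13,574.52
Base monthly escrow = $13,574.52 / 12 = $1,131.21
Cushion = 2 × $1,131.21 = $2,262.42

$2,262.42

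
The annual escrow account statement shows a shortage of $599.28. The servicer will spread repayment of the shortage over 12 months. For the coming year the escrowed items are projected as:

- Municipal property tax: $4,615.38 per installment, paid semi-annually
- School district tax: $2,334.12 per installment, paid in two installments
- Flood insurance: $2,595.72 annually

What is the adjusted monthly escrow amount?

$1,424.50

Municipal property tax: $4,615.38 × 2 = $9,230.76
School district tax: $2,334.12 × 2 = $4,668.24
Flood insurance: $2,595.72
Annual escrow total = $16,494.72
Per month = $16,494.72 ÷ 12 = $1,374.56
Monthly shortage recovery: $599.28 ÷ 12 = $49.94
New monthly escrow = $1,374.56 + $49.94 = $1,424.50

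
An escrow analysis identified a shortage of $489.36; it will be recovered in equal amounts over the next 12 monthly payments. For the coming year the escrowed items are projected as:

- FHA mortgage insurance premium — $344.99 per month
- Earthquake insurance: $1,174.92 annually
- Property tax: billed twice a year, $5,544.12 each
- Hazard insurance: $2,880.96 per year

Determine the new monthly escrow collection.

FHA mortgage insurance premium = $344.99 × 12 = $4,139.88
Earthquake insurance = $1,174.92
Property tax = $5,544.12 × 2 = $11,088.24
Hazard insurance = $2,880.96
Combined annual = $19,284.00
Monthly = $19,284.00 ÷ 12 = $1,607.00
Monthly shortage recovery: $489.36 ÷ 12 = $40.78
Adjusted monthly = $1,607.00 + $40.78 = $1,647.78

$1,647.78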